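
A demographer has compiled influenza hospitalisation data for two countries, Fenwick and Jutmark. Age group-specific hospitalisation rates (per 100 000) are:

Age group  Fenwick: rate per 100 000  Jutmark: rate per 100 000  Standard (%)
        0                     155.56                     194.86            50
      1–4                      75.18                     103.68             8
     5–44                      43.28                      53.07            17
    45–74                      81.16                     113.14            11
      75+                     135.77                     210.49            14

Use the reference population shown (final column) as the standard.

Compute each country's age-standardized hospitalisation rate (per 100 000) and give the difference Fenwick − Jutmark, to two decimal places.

-37.57

Standard weights: 0.50, 0.08, 0.17, 0.11, 0.14.
Fenwick: 0.5000×155.56 + 0.0800×75.18 + 0.1700×43.28 + 0.1100×81.16 + 0.1400×135.77 = 119.0874 per 100 000.
Jutmark: 0.5000×194.86 + 0.0800×103.68 + 0.1700×53.07 + 0.1100×113.14 + 0.1400×210.49 = 156.6603 per 100 000.
Difference = 119.0874 − 156.6603 = -37.5729.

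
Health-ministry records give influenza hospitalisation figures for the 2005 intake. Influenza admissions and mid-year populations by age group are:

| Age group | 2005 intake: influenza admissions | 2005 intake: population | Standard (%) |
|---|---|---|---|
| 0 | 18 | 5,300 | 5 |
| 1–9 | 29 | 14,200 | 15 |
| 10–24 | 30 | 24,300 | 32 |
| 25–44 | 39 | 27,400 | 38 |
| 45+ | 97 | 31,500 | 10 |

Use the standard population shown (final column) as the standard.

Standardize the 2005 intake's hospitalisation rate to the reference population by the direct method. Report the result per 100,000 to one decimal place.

Age-specific rates per 100,000 for the 2005 intake: 339.62, 204.23, 123.46, 142.34, 307.94.
Standard weights: 0.05, 0.15, 0.32, 0.38, 0.10.
Standardized rate: 0.0500×339.62 + 0.1500×204.23 + 0.3200×123.46 + 0.3800×142.34 + 0.1000×307.94 = 172.0023 per 100,000.

172.0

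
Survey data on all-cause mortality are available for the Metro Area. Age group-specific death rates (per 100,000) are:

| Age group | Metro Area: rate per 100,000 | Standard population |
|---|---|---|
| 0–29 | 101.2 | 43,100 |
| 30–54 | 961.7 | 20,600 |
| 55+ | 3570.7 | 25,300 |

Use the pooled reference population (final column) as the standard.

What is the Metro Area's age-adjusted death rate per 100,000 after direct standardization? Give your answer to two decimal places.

1286.65

Standard total = 89,000; weights = 0.4843, 0.2315, 0.2843.
Standardized rate: 0.4843×101.2 + 0.2315×961.7 + 0.2843×3570.7 = 1286.6455 per 100,000.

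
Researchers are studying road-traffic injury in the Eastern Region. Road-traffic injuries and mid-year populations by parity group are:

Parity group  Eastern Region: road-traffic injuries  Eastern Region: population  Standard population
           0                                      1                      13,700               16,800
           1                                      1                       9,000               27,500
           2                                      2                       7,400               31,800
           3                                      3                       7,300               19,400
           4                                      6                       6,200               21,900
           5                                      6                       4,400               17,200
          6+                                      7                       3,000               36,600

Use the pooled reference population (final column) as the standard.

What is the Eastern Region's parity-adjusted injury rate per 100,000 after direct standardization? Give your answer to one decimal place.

Parity-specific rates per 100,000 for the Eastern Region: 7.30, 11.11, 27.03, 41.10, 96.77, 136.36, 233.33.
Standard total = 171,200; weights = 0.0981, 0.1606, 0.1857, 0.1133, 0.1279, 0.1005, 0.2138.
Standardized rate: 0.0981×7.30 + 0.1606×11.11 + 0.1857×27.03 + 0.1133×41.10 + 0.1279×96.77 + 0.1005×136.36 + 0.2138×233.33 = 88.1408 per 100,000.

88.1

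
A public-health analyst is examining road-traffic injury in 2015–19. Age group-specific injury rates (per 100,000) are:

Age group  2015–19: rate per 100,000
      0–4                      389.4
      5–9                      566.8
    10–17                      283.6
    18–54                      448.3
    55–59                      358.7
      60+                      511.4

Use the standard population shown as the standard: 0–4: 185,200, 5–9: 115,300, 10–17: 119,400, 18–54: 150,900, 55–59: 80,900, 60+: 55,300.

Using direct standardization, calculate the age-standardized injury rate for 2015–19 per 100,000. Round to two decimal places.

Standard total = 707,000; weights = 0.2620, 0.1631, 0.1689, 0.2134, 0.1144, 0.0782.
Standardized rate: 0.2620×389.4 + 0.1631×566.8 + 0.1689×283.6 + 0.2134×448.3 + 0.1144×358.7 + 0.0782×511.4 = 419.0643 per 100,000.

419.06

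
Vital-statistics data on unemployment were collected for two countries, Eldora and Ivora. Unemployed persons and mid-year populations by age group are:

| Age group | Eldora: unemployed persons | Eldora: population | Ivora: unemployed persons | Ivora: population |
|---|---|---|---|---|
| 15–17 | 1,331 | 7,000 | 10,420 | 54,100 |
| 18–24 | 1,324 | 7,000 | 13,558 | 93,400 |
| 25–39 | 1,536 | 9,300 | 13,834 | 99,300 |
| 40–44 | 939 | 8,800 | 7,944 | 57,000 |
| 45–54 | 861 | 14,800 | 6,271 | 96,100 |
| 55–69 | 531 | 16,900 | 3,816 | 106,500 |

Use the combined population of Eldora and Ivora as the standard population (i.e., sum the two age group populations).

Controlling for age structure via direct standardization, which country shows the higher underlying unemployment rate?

Eldora

Age-specific rates per 1,000 for Eldora: 190.143, 189.143, 165.161, 106.705, 58.176, 31.420.
For Ivora: 192.606, 145.161, 139.315, 139.368, 65.255, 35.831.
Combined standard total = 570,200; weights = 0.1072, 0.1761, 0.1905, 0.1154, 0.1945, 0.2164.
Eldora: 0.1072×190.143 + 0.1761×189.143 + 0.1905×165.161 + 0.1154×106.705 + 0.1945×58.176 + 0.2164×31.420 = 115.5634 per 1,000.
Ivora: 0.1072×192.606 + 0.1761×145.161 + 0.1905×139.315 + 0.1154×139.368 + 0.1945×65.255 + 0.2164×35.831 = 109.2612 per 1,000.
The crude rates (102.23 vs 110.27) would put Ivora higher, but that reflects its age composition; once standardized to a common age structure, Eldora has the higher underlying rate.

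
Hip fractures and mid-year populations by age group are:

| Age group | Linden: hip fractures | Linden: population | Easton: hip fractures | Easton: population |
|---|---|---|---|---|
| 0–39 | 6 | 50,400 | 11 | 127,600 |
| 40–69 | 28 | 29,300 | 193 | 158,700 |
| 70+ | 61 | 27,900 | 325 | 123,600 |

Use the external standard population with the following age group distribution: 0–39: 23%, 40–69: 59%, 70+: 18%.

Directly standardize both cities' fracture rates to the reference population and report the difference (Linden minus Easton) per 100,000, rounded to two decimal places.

-22.59

Age-specific rates per 100,000 for Linden: 11.90, 95.56, 218.64.
For Easton: 8.62, 121.61, 262.94.
Standard weights: 0.23, 0.59, 0.18.
Linden: 0.2300×11.90 + 0.5900×95.56 + 0.1800×218.64 = 98.4752 per 100,000.
Easton: 0.2300×8.62 + 0.5900×121.61 + 0.1800×262.94 = 121.0646 per 100,000.
Difference = 98.4752 − 121.0646 = -22.5894.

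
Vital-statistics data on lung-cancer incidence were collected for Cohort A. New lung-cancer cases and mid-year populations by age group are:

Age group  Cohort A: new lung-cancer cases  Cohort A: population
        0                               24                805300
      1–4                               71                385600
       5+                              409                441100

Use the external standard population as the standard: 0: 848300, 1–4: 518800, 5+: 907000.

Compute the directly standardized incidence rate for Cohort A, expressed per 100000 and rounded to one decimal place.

Age-specific rates per 100000 for Cohort A: 2.98, 18.41, 92.72.
Standard total = 2274100; weights = 0.3730, 0.2281, 0.3988.
Standardized rate: 0.3730×2.98 + 0.2281×18.41 + 0.3988×92.72 = 42.2938 per 100000.

42.3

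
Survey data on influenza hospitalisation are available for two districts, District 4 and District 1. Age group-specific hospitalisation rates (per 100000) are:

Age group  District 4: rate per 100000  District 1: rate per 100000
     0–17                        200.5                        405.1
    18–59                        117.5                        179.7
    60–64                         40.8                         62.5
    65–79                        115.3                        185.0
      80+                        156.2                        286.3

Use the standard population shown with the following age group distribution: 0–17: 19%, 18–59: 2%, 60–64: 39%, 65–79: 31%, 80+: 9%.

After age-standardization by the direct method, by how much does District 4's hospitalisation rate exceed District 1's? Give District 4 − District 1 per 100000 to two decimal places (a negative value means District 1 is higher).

-81.90

Standard weights: 0.19, 0.02, 0.39, 0.31, 0.09.
District 4: 0.1900×200.5 + 0.0200×117.5 + 0.3900×40.8 + 0.3100×115.3 + 0.0900×156.2 = 106.1580 per 100000.
District 1: 0.1900×405.1 + 0.0200×179.7 + 0.3900×62.5 + 0.3100×185.0 + 0.0900×286.3 = 188.0550 per 100000.
Difference = 106.1580 − 188.0550 = -81.8970.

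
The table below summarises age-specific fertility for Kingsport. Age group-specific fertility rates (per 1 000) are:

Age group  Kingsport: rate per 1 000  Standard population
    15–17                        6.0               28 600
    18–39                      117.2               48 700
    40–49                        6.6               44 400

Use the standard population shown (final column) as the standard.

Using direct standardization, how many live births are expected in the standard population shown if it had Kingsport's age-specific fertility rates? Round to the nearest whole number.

Expected live births = Σ (standard pop × age-specific rate ÷ 1 000)
= 28 600×6.0/1 000 + 48 700×117.2/1 000 + 44 400×6.6/1 000
= 171.60 + 5707.64 + 293.04 = 6172.28.

6172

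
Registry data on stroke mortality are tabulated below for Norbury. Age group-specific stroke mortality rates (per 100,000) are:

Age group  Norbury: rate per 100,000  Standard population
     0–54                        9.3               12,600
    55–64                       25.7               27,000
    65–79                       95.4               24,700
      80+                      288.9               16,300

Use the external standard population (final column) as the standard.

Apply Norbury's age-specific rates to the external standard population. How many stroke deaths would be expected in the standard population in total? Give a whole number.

Expected stroke deaths = Σ (standard pop × age-specific rate ÷ 100,000)
= 12,600×9.3/100,000 + 27,000×25.7/100,000 + 24,700×95.4/100,000 + 16,300×288.9/100,000
= 1.17 + 6.94 + 23.56 + 47.09 = 78.77.

79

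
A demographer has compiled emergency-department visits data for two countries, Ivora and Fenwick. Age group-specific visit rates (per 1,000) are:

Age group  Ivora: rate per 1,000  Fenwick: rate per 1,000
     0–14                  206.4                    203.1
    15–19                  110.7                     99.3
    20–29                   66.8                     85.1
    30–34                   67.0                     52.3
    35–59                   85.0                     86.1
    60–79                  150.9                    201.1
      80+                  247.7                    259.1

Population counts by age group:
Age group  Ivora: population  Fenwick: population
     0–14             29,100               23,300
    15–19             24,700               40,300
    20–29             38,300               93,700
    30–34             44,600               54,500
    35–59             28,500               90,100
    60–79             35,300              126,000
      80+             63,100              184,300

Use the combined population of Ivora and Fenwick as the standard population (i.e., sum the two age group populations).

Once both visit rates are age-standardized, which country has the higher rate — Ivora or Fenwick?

Fenwick

Combined standard total = 875,800; weights = 0.0598, 0.0742, 0.1507, 0.1132, 0.1354, 0.1842, 0.2825.
Ivora: 0.0598×206.4 + 0.0742×110.7 + 0.1507×66.8 + 0.1132×67.0 + 0.1354×85.0 + 0.1842×150.9 + 0.2825×247.7 = 147.4884 per 1,000.
Fenwick: 0.0598×203.1 + 0.0742×99.3 + 0.1507×85.1 + 0.1132×52.3 + 0.1354×86.1 + 0.1842×201.1 + 0.2825×259.1 = 160.1545 per 1,000.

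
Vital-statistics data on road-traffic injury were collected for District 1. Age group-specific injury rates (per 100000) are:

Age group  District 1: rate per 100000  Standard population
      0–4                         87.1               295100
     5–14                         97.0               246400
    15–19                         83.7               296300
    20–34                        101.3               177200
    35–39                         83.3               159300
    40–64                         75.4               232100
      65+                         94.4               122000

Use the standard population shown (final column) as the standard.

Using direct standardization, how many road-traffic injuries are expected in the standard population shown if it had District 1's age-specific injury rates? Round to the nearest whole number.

1346

Expected road-traffic injuries = Σ (standard pop × age-specific rate ÷ 100000)
= 295100×87.1/100000 + 246400×97.0/100000 + 296300×83.7/100000 + 177200×101.3/100000 + 159300×83.3/100000 + 232100×75.4/100000 + 122000×94.4/100000
= 257.03 + 239.01 + 248.00 + 179.50 + 132.70 + 175.00 + 115.17 = 1346.42.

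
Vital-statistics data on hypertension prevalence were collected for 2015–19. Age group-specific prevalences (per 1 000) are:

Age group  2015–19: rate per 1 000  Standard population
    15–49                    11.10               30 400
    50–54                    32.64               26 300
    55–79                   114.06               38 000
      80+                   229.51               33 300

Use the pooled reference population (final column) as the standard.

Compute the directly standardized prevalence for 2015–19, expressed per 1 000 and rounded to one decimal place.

Standard total = 128 000; weights = 0.2375, 0.2055, 0.2969, 0.2602.
Standardized rate: 0.2375×11.10 + 0.2055×32.64 + 0.2969×114.06 + 0.2602×229.51 = 102.9128 per 1 000.

102.9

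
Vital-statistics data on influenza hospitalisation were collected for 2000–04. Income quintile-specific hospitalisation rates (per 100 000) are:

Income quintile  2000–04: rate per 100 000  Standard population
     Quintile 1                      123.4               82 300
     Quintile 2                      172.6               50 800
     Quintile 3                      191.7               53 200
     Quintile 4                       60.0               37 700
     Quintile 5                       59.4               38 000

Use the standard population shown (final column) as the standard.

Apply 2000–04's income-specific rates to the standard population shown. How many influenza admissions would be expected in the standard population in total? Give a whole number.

Expected influenza admissions = Σ (standard pop × income-specific rate ÷ 100 000)
= 82 300×123.4/100 000 + 50 800×172.6/100 000 + 53 200×191.7/100 000 + 37 700×60.0/100 000 + 38 000×59.4/100 000
= 101.56 + 87.68 + 101.98 + 22.62 + 22.57 = 336.42.

336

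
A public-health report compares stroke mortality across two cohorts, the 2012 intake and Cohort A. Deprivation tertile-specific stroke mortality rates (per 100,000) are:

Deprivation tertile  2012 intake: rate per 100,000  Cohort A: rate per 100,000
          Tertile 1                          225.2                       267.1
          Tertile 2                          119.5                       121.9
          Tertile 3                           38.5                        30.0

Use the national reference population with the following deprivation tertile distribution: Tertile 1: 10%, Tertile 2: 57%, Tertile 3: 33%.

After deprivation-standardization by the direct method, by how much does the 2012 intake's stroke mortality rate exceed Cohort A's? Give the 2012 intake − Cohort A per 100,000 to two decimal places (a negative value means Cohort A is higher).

Standard weights: 0.10, 0.57, 0.33.
The 2012 intake: 0.1000×225.2 + 0.5700×119.5 + 0.3300×38.5 = 103.3400 per 100,000.
Cohort A: 0.1000×267.1 + 0.5700×121.9 + 0.3300×30.0 = 106.0930 per 100,000.
Difference = 103.3400 − 106.0930 = -2.7530.

-2.75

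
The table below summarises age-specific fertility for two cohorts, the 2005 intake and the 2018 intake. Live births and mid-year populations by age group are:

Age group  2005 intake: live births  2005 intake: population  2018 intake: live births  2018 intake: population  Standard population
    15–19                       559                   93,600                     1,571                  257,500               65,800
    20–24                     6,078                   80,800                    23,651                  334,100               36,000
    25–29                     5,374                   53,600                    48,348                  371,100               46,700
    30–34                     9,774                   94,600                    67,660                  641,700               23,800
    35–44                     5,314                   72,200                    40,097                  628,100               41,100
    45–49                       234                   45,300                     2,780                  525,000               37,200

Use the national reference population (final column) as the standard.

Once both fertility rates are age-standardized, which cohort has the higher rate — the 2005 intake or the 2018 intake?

2018 intake

Age-specific rates per 1,000 for the 2005 intake: 5.972, 75.223, 100.261, 103.319, 73.601, 5.166.
For the 2018 intake: 6.101, 70.790, 130.283, 105.439, 63.839, 5.295.
Standard total = 250,600; weights = 0.2626, 0.1437, 0.1864, 0.0950, 0.1640, 0.1484.
The 2005 intake: 0.2626×5.972 + 0.1437×75.223 + 0.1864×100.261 + 0.0950×103.319 + 0.1640×73.601 + 0.1484×5.166 = 53.7085 per 1,000.
The 2018 intake: 0.2626×6.101 + 0.1437×70.790 + 0.1864×130.283 + 0.0950×105.439 + 0.1640×63.839 + 0.1484×5.295 = 57.3196 per 1,000.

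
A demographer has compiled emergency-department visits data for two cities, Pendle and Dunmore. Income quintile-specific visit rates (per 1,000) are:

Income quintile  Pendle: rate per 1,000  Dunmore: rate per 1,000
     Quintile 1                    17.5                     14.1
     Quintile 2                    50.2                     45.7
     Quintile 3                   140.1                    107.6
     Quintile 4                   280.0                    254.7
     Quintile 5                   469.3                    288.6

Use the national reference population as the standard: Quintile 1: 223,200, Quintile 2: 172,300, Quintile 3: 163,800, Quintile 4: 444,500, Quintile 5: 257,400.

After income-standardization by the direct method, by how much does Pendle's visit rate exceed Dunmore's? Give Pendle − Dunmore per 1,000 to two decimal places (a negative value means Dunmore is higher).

51.23

Standard total = 1,261,200; weights = 0.1770, 0.1366, 0.1299, 0.3524, 0.2041.
Pendle: 0.1770×17.5 + 0.1366×50.2 + 0.1299×140.1 + 0.3524×280.0 + 0.2041×469.3 = 222.6147 per 1,000.
Dunmore: 0.1770×14.1 + 0.1366×45.7 + 0.1299×107.6 + 0.3524×254.7 + 0.2041×288.6 = 171.3811 per 1,000.
Difference = 222.6147 − 171.3811 = 51.2336.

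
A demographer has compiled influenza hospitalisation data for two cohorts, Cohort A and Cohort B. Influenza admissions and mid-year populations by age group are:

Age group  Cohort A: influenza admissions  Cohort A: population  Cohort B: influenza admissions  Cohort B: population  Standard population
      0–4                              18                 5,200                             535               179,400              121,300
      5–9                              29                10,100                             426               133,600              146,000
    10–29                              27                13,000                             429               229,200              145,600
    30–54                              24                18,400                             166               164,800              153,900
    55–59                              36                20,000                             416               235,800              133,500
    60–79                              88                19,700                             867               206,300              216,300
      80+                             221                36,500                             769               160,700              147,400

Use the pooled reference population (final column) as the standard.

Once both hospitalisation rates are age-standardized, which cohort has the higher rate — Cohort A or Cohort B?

Cohort A

Age-specific rates per 100,000 for Cohort A: 346.15, 287.13, 207.69, 130.43, 180.00, 446.70, 605.48.
For Cohort B: 298.22, 318.86, 187.17, 100.73, 176.42, 420.26, 478.53.
Standard total = 1,064,000; weights = 0.1140, 0.1372, 0.1368, 0.1446, 0.1255, 0.2033, 0.1385.
Cohort A: 0.1140×346.15 + 0.1372×287.13 + 0.1368×207.69 + 0.1446×130.43 + 0.1255×180.00 + 0.2033×446.70 + 0.1385×605.48 = 323.4231 per 100,000.
Cohort B: 0.1140×298.22 + 0.1372×318.86 + 0.1368×187.17 + 0.1446×100.73 + 0.1255×176.42 + 0.2033×420.26 + 0.1385×478.53 = 291.7972 per 100,000.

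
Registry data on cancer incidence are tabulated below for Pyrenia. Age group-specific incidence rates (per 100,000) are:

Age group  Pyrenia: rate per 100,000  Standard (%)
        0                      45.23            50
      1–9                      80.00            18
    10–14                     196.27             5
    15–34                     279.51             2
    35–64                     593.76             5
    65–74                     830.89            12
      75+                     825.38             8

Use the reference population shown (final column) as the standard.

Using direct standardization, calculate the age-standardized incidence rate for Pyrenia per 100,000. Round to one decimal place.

247.8

Standard weights: 0.50, 0.18, 0.05, 0.02, 0.05, 0.12, 0.08.
Standardized rate: 0.5000×45.23 + 0.1800×80.00 + 0.0500×196.27 + 0.0200×279.51 + 0.0500×593.76 + 0.1200×830.89 + 0.0800×825.38 = 247.8439 per 100,000.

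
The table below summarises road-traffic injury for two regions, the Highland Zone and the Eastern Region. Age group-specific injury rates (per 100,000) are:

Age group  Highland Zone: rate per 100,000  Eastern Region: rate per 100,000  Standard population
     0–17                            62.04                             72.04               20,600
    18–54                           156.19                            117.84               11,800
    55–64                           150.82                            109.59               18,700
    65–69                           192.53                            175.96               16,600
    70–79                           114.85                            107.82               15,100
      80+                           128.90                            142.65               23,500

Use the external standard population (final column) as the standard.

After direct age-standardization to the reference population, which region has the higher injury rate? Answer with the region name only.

Standard total = 106,300; weights = 0.1938, 0.1110, 0.1759, 0.1562, 0.1421, 0.2211.
The Highland Zone: 0.1938×62.04 + 0.1110×156.19 + 0.1759×150.82 + 0.1562×192.53 + 0.1421×114.85 + 0.2211×128.90 = 130.7694 per 100,000.
The Eastern Region: 0.1938×72.04 + 0.1110×117.84 + 0.1759×109.59 + 0.1562×175.96 + 0.1421×107.82 + 0.2211×142.65 = 120.6506 per 100,000.

Highland Zone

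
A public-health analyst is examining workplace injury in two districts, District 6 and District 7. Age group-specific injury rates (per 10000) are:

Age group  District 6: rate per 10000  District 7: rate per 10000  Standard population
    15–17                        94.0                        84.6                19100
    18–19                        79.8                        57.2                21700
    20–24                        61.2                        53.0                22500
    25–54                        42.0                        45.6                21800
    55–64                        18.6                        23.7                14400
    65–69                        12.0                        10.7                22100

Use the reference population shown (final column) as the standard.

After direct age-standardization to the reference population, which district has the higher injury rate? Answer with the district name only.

Standard total = 121600; weights = 0.1571, 0.1785, 0.1850, 0.1793, 0.1184, 0.1817.
District 6: 0.1571×94.0 + 0.1785×79.8 + 0.1850×61.2 + 0.1793×42.0 + 0.1184×18.6 + 0.1817×12.0 = 52.2426 per 10000.
District 7: 0.1571×84.6 + 0.1785×57.2 + 0.1850×53.0 + 0.1793×45.6 + 0.1184×23.7 + 0.1817×10.7 = 46.2289 per 10000.

District 6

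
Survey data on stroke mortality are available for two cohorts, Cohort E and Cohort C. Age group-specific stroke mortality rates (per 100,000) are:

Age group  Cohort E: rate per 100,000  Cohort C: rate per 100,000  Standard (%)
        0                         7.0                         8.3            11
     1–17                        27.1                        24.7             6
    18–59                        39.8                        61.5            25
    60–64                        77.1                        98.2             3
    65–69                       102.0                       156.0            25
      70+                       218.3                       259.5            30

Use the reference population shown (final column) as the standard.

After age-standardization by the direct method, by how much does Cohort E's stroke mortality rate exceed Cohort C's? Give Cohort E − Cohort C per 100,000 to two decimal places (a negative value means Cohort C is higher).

Standard weights: 0.11, 0.06, 0.25, 0.03, 0.25, 0.30.
Cohort E: 0.1100×7.0 + 0.0600×27.1 + 0.2500×39.8 + 0.0300×77.1 + 0.2500×102.0 + 0.3000×218.3 = 105.6490 per 100,000.
Cohort C: 0.1100×8.3 + 0.0600×24.7 + 0.2500×61.5 + 0.0300×98.2 + 0.2500×156.0 + 0.3000×259.5 = 137.5660 per 100,000.
Difference = 105.6490 − 137.5660 = -31.9170.

-31.92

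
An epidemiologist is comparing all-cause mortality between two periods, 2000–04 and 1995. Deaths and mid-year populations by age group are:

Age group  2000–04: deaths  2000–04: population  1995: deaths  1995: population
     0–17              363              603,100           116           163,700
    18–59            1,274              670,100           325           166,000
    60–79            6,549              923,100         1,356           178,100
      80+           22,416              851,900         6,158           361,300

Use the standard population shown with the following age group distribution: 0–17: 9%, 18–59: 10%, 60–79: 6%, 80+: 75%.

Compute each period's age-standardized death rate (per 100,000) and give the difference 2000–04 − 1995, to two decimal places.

Age-specific rates per 100,000 for 2000–04: 60.19, 190.12, 709.46, 2631.29.
For 1995: 70.86, 195.78, 761.37, 1704.40.
Standard weights: 0.09, 0.10, 0.06, 0.75.
2000–04: 0.0900×60.19 + 0.1000×190.12 + 0.0600×709.46 + 0.7500×2631.29 = 2040.4676 per 100,000.
1995: 0.0900×70.86 + 0.1000×195.78 + 0.0600×761.37 + 0.7500×1704.40 = 1349.9386 per 100,000.
Difference = 2040.4676 − 1349.9386 = 690.5290.

690.53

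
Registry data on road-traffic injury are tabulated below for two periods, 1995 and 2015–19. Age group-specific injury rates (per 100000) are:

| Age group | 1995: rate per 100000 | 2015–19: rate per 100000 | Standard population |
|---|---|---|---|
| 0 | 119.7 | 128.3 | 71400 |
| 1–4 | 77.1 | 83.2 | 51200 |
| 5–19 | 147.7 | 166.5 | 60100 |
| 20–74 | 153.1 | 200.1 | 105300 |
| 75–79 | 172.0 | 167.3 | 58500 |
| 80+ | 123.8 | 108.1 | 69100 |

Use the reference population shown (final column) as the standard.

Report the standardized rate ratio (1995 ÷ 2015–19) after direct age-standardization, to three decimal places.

Standard total = 415600; weights = 0.1718, 0.1232, 0.1446, 0.2534, 0.1408, 0.1663.
1995: 0.1718×119.7 + 0.1232×77.1 + 0.1446×147.7 + 0.2534×153.1 + 0.1408×172.0 + 0.1663×123.8 = 135.0069 per 100000.
2015–19: 0.1718×128.3 + 0.1232×83.2 + 0.1446×166.5 + 0.2534×200.1 + 0.1408×167.3 + 0.1663×108.1 = 148.5910 per 100000.
Ratio = 135.0069 ÷ 148.5910 = 0.90858.

0.909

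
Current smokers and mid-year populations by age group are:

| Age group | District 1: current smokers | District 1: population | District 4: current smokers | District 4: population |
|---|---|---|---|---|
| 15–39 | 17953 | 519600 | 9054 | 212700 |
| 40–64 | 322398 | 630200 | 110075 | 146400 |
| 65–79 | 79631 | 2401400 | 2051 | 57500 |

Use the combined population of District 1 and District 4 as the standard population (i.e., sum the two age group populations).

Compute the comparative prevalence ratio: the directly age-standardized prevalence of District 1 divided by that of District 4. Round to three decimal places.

0.717

Age-specific rates per 1000 for District 1: 34.552, 511.580, 33.160.
For District 4: 42.567, 751.878, 35.670.
Combined standard total = 3967800; weights = 0.1846, 0.1957, 0.6197.
District 1: 0.1846×34.552 + 0.1957×511.580 + 0.6197×33.160 = 127.0561 per 1000.
District 4: 0.1846×42.567 + 0.1957×751.878 + 0.6197×35.670 = 177.1230 per 1000.
Ratio = 127.0561 ÷ 177.1230 = 0.71733.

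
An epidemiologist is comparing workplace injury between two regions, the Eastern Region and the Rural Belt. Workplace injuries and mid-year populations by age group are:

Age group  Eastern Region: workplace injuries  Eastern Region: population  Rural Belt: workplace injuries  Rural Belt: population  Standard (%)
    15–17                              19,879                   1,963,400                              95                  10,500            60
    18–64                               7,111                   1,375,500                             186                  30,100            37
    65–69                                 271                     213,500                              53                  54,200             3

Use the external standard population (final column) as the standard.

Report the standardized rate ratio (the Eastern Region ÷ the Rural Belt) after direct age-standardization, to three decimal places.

Age-specific rates per 10,000 for the Eastern Region: 101.25, 51.70, 12.69.
For the Rural Belt: 90.48, 61.79, 9.78.
Standard weights: 0.60, 0.37, 0.03.
The Eastern Region: 0.6000×101.25 + 0.3700×51.70 + 0.0300×12.69 = 80.2576 per 10,000.
The Rural Belt: 0.6000×90.48 + 0.3700×61.79 + 0.0300×9.78 = 77.4429 per 10,000.
Ratio = 80.2576 ÷ 77.4429 = 1.03635.

1.036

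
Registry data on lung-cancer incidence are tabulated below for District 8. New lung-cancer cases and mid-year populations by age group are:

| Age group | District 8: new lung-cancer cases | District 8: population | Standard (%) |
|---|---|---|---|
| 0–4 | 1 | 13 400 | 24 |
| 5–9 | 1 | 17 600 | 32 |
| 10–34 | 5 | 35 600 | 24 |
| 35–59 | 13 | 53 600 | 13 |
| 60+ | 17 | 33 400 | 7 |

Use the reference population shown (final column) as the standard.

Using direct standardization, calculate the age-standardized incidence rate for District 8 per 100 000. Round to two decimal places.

13.70

Age-specific rates per 100 000 for District 8: 7.46, 5.68, 14.04, 24.25, 50.90.
Standard weights: 0.24, 0.32, 0.24, 0.13, 0.07.
Standardized rate: 0.2400×7.46 + 0.3200×5.68 + 0.2400×14.04 + 0.1300×24.25 + 0.0700×50.90 = 13.6959 per 100 000.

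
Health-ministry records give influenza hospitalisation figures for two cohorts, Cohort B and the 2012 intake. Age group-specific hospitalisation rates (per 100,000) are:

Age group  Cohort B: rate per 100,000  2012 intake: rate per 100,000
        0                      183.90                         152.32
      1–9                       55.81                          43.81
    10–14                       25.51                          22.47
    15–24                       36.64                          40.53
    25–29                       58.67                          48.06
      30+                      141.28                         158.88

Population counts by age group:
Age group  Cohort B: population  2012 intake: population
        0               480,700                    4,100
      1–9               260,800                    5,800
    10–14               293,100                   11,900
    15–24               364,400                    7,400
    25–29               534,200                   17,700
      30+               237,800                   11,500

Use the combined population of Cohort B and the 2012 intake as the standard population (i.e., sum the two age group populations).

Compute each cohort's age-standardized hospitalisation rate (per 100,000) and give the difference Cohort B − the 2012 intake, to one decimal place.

Combined standard total = 2,229,400; weights = 0.2175, 0.1196, 0.1368, 0.1668, 0.2476, 0.1118.
Cohort B: 0.2175×183.90 + 0.1196×55.81 + 0.1368×25.51 + 0.1668×36.64 + 0.2476×58.67 + 0.1118×141.28 = 86.5874 per 100,000.
The 2012 intake: 0.2175×152.32 + 0.1196×43.81 + 0.1368×22.47 + 0.1668×40.53 + 0.2476×48.06 + 0.1118×158.88 = 77.8595 per 100,000.
Difference = 86.5874 − 77.8595 = 8.7279.

8.7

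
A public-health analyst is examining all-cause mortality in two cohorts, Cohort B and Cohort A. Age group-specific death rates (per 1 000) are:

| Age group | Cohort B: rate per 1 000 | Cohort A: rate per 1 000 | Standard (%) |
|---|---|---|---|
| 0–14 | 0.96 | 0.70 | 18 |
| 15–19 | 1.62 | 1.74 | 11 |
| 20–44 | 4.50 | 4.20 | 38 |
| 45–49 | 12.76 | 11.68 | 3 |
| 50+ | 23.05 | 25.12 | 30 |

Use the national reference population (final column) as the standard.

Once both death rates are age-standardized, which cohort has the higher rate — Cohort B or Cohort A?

Standard weights: 0.18, 0.11, 0.38, 0.03, 0.30.
Cohort B: 0.1800×0.96 + 0.1100×1.62 + 0.3800×4.50 + 0.0300×12.76 + 0.3000×23.05 = 9.3588 per 1 000.
Cohort A: 0.1800×0.70 + 0.1100×1.74 + 0.3800×4.20 + 0.0300×11.68 + 0.3000×25.12 = 9.7998 per 1 000.

Cohort A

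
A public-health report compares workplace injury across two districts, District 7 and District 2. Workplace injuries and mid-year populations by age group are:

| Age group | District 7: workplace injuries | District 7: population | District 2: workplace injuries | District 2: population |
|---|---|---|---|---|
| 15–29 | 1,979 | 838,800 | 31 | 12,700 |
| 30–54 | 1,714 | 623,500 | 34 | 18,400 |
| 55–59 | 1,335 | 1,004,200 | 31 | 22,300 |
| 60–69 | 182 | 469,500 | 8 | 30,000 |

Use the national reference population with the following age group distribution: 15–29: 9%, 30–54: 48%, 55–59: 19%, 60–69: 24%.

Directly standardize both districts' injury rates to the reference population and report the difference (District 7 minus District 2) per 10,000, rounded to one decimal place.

4.4

Age-specific rates per 10,000 for District 7: 23.59, 27.49, 13.29, 3.88.
For District 2: 24.41, 18.48, 13.90, 2.67.
Standard weights: 0.09, 0.48, 0.19, 0.24.
District 7: 0.0900×23.59 + 0.4800×27.49 + 0.1900×13.29 + 0.2400×3.88 = 18.7748 per 10,000.
District 2: 0.0900×24.41 + 0.4800×18.48 + 0.1900×13.90 + 0.2400×2.67 = 14.3477 per 10,000.
Difference = 18.7748 − 14.3477 = 4.4272.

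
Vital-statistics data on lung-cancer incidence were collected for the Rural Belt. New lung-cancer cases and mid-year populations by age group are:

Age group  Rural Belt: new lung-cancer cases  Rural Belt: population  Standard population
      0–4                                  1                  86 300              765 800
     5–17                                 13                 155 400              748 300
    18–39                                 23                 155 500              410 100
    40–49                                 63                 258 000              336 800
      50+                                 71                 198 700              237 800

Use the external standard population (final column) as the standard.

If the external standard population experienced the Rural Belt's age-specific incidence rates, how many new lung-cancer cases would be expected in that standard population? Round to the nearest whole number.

Age-specific rates per 100 000 for the Rural Belt: 1.16, 8.37, 14.79, 24.42, 35.73.
Expected new lung-cancer cases = Σ (standard pop × age-specific rate ÷ 100 000)
= 765 800×1.16/100 000 + 748 300×8.37/100 000 + 410 100×14.79/100 000 + 336 800×24.42/100 000 + 237 800×35.73/100 000
= 8.87 + 62.60 + 60.66 + 82.24 + 84.97 = 299.34.

299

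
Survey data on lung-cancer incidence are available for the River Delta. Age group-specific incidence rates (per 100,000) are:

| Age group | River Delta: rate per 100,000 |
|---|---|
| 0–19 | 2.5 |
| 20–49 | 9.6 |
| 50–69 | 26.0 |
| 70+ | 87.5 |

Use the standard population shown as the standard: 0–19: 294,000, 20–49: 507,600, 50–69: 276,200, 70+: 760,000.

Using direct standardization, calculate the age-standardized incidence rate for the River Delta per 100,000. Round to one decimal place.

43.1

Standard total = 1,837,800; weights = 0.1600, 0.2762, 0.1503, 0.4135.
Standardized rate: 0.1600×2.5 + 0.2762×9.6 + 0.1503×26.0 + 0.4135×87.5 = 43.1435 per 100,000.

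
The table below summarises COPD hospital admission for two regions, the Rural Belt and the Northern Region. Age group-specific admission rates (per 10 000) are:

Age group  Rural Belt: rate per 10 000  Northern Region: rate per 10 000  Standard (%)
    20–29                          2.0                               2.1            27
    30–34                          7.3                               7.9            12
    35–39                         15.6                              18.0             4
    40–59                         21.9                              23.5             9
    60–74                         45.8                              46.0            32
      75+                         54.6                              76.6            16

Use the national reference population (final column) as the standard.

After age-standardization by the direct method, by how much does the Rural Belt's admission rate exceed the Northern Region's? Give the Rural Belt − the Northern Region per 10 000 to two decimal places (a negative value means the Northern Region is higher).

Standard weights: 0.27, 0.12, 0.04, 0.09, 0.32, 0.16.
The Rural Belt: 0.2700×2.0 + 0.1200×7.3 + 0.0400×15.6 + 0.0900×21.9 + 0.3200×45.8 + 0.1600×54.6 = 27.4030 per 10 000.
The Northern Region: 0.2700×2.1 + 0.1200×7.9 + 0.0400×18.0 + 0.0900×23.5 + 0.3200×46.0 + 0.1600×76.6 = 31.3260 per 10 000.
Difference = 27.4030 − 31.3260 = -3.9230.

-3.92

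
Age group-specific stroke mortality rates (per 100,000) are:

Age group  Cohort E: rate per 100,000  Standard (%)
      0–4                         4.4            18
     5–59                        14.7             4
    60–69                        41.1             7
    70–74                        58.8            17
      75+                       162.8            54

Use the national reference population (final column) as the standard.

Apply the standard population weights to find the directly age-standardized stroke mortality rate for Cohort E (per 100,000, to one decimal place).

Standard weights: 0.18, 0.04, 0.07, 0.17, 0.54.
Standardized rate: 0.1800×4.4 + 0.0400×14.7 + 0.0700×41.1 + 0.1700×58.8 + 0.5400×162.8 = 102.1650 per 100,000.

102.2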